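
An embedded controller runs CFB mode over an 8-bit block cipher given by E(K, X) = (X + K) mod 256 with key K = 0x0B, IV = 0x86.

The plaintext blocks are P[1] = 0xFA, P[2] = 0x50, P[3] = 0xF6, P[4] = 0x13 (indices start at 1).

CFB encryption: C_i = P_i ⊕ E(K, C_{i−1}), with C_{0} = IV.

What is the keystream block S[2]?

0x76

C[1]: E(K, 0x86) = 0x91; 0xFA ⊕ 0x91 = 0x6B.
C[2]: E(K, 0x6B) = 0x76; 0x50 ⊕ 0x76 = 0x26.
So S[2] = 0x76.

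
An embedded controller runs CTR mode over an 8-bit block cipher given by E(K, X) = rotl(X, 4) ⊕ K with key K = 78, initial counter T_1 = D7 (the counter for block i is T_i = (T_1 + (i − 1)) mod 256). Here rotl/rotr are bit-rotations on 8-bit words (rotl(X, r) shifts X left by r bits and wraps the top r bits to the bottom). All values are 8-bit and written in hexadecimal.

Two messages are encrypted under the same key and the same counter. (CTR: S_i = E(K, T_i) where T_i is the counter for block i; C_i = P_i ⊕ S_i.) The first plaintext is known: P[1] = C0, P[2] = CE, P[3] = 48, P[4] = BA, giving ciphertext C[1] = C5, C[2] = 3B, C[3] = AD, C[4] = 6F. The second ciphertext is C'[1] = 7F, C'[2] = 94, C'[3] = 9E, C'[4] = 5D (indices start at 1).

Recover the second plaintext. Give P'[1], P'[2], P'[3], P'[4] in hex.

In CTR with a reused counter, both messages share the same keystream S_i, so C_i ⊕ C'_i = P_i ⊕ P'_i and thus P'_i = P_i ⊕ C_i ⊕ C'_i.
P'[1]: C0 ⊕ C5 ⊕ 7F = 7A.
P'[2]: CE ⊕ 3B ⊕ 94 = 61.
P'[3]: 48 ⊕ AD ⊕ 9E = 7B.
P'[4]: BA ⊕ 6F ⊕ 5D = 88.

P'[1] = 7A, P'[2] = 61, P'[3] = 7B, P'[4] = 88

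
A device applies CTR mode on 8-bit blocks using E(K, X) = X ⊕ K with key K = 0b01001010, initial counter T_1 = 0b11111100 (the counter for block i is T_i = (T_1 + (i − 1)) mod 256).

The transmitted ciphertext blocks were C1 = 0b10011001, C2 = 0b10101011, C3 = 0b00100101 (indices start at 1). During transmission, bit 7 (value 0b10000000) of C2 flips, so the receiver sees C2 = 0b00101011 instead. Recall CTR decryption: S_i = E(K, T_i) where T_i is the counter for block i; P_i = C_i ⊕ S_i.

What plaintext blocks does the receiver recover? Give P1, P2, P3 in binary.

P1 = 0b00101111, P2 = 0b10011100, P3 = 0b10010001

Only C2 changed, to 0b00101011. In CTR, a change in C_i flips the same bit in P_i only; the keystream is unaffected. Decrypting the received ciphertext:
P1: T = 0b11111100, S = E(K, T) = 0b10110110; 0b10011001 ⊕ 0b10110110 = 0b00101111.
P2: T = 0b11111101, S = E(K, T) = 0b10110111; 0b00101011 ⊕ 0b10110111 = 0b10011100.
P3: T = 0b11111110, S = E(K, T) = 0b10110100; 0b00100101 ⊕ 0b10110100 = 0b10010001.
Blocks that differ from the original plaintext: P2.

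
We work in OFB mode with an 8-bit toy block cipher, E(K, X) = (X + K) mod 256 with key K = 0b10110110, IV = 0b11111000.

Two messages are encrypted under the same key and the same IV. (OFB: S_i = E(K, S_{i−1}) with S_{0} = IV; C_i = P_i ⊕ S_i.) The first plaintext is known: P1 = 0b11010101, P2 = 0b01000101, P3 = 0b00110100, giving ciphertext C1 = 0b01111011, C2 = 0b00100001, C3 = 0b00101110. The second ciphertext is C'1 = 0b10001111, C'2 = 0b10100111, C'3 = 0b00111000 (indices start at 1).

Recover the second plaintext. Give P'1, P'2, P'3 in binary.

P'1 = 0b00100001, P'2 = 0b11000011, P'3 = 0b00100010

In OFB with a reused IV, both messages share the same keystream S_i, so C_i ⊕ C'_i = P_i ⊕ P'_i and thus P'_i = P_i ⊕ C_i ⊕ C'_i.
P'1: 0b11010101 ⊕ 0b01111011 ⊕ 0b10001111 = 0b00100001.
P'2: 0b01000101 ⊕ 0b00100001 ⊕ 0b10100111 = 0b11000011.
P'3: 0b00110100 ⊕ 0b00101110 ⊕ 0b00111000 = 0b00100010.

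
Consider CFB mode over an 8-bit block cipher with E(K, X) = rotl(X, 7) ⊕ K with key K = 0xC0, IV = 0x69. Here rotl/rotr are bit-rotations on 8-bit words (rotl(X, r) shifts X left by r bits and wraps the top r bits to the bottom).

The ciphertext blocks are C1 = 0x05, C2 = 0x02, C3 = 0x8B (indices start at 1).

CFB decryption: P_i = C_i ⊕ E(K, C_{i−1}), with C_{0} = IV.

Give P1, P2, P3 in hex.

P1: E(K, 0x69) = 0x74; 0x05 ⊕ 0x74 = 0x71.
P2: E(K, 0x05) = 0x42; 0x02 ⊕ 0x42 = 0x40.
P3: E(K, 0x02) = 0xC1; 0x8B ⊕ 0xC1 = 0x4A.

P1 = 0x71, P2 = 0x40, P3 = 0x4A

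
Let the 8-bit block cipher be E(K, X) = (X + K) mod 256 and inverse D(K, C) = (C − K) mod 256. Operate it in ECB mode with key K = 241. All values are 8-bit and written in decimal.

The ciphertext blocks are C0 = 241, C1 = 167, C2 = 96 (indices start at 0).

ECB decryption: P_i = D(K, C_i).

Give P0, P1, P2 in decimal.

P0: D(K, 241) = 0.
P1: D(K, 167) = 182.
P2: D(K, 96) = 111.

P0 = 0, P1 = 182, P2 = 111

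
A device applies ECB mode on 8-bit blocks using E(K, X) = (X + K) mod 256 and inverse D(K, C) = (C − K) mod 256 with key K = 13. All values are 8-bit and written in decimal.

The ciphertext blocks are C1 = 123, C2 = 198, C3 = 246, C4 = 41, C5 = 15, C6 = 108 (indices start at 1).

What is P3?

ECB decryption: P_i = D(K, C_i).
P3: D(K, 246) = 233.

P3 = 233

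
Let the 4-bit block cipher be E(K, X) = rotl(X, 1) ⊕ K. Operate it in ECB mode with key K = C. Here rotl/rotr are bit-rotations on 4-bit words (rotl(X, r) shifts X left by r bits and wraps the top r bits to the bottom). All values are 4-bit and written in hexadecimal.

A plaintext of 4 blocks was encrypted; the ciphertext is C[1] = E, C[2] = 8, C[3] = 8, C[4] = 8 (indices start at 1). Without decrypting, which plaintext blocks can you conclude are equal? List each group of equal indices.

ECB encrypts each block independently with the same key, so equal ciphertext blocks imply equal plaintext blocks.
C[2] = C[3] = C[4] = 8, so P[2] = P[3] = P[4].

P[2] = P[3] = P[4]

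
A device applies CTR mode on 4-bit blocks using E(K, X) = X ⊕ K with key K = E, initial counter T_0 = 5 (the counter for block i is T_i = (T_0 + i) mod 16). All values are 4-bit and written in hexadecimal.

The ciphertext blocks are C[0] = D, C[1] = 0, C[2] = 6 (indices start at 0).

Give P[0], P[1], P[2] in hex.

CTR decryption: S_i = E(K, T_i) where T_i is the counter for block i; P_i = C_i ⊕ S_i.
P[0]: T = 5, S = E(K, T) = B; D ⊕ B = 6.
P[1]: T = 6, S = E(K, T) = 8; 0 ⊕ 8 = 8.
P[2]: T = 7, S = E(K, T) = 9; 6 ⊕ 9 = F.

P[0] = 6, P[1] = 8, P[2] = F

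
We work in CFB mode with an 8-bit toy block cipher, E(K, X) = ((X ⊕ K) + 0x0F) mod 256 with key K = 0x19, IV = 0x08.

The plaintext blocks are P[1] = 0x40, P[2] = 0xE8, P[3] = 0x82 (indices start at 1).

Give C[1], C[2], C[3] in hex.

CFB encryption: C_i = P_i ⊕ E(K, C_{i−1}), with C_{0} = IV.
C[1]: E(K, 0x08) = 0x20; 0x40 ⊕ 0x20 = 0x60.
C[2]: E(K, 0x60) = 0x88; 0xE8 ⊕ 0x88 = 0x60.
C[3]: E(K, 0x60) = 0x88; 0x82 ⊕ 0x88 = 0x0A.

C[1] = 0x60, C[2] = 0x60, C[3] = 0x0A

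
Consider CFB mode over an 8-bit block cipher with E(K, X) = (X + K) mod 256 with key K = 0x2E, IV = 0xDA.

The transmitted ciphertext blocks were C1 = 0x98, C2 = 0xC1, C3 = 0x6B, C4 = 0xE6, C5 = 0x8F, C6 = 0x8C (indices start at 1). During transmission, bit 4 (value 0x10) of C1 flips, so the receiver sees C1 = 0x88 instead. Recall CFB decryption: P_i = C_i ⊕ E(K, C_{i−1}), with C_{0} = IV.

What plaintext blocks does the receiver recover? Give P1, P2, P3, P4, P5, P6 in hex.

P1 = 0x80, P2 = 0x77, P3 = 0x84, P4 = 0x7F, P5 = 0x9B, P6 = 0x31

Only C1 changed, to 0x88. In CFB, a change in C_i flips the same bit in P_i and garbles P_{i+1}. Decrypting the received ciphertext:
P1: E(K, 0xDA) = 0x08; 0x88 ⊕ 0x08 = 0x80.
P2: E(K, 0x88) = 0xB6; 0xC1 ⊕ 0xB6 = 0x77.
P3: E(K, 0xC1) = 0xEF; 0x6B ⊕ 0xEF = 0x84.
P4: E(K, 0x6B) = 0x99; 0xE6 ⊕ 0x99 = 0x7F.
P5: E(K, 0xE6) = 0x14; 0x8F ⊕ 0x14 = 0x9B.
P6: E(K, 0x8F) = 0xBD; 0x8C ⊕ 0xBD = 0x31.
Blocks that differ from the original plaintext: P1, P2.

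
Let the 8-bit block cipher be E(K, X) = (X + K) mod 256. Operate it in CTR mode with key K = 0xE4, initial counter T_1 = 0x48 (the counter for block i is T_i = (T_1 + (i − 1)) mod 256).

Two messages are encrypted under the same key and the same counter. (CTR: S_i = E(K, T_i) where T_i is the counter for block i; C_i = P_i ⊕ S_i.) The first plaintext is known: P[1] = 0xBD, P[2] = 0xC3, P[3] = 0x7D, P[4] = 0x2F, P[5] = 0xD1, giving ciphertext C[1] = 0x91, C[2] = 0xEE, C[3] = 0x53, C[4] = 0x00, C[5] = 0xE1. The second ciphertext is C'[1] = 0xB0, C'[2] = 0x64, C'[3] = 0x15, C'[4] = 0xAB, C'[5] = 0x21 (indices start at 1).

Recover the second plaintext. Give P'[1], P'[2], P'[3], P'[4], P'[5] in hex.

In CTR with a reused counter, both messages share the same keystream S_i, so C_i ⊕ C'_i = P_i ⊕ P'_i and thus P'_i = P_i ⊕ C_i ⊕ C'_i.
P'[1]: 0xBD ⊕ 0x91 ⊕ 0xB0 = 0x9C.
P'[2]: 0xC3 ⊕ 0xEE ⊕ 0x64 = 0x49.
P'[3]: 0x7D ⊕ 0x53 ⊕ 0x15 = 0x3B.
P'[4]: 0x2F ⊕ 0x00 ⊕ 0xAB = 0x84.
P'[5]: 0xD1 ⊕ 0xE1 ⊕ 0x21 = 0x11.

P'[1] = 0x9C, P'[2] = 0x49, P'[3] = 0x3B, P'[4] = 0x84, P'[5] = 0x11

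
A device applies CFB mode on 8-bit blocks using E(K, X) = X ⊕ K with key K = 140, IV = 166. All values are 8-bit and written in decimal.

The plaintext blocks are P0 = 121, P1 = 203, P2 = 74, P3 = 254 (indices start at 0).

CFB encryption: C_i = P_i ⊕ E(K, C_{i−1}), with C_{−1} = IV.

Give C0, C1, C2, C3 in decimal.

C0: E(K, 166) = 42; 121 ⊕ 42 = 83.
C1: E(K, 83) = 223; 203 ⊕ 223 = 20.
C2: E(K, 20) = 152; 74 ⊕ 152 = 210.
C3: E(K, 210) = 94; 254 ⊕ 94 = 160.

C0 = 83, C1 = 20, C2 = 210, C3 = 160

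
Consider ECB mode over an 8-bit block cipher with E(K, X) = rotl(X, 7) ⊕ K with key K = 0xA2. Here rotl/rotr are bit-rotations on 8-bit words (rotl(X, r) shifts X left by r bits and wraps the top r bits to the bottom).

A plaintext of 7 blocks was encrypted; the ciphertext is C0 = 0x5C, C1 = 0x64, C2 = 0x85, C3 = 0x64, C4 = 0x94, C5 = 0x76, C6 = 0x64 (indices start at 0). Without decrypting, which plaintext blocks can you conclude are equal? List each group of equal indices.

P1 = P3 = P6

ECB encrypts each block independently with the same key, so equal ciphertext blocks imply equal plaintext blocks.
C1 = C3 = C6 = 0x64, so P1 = P3 = P6.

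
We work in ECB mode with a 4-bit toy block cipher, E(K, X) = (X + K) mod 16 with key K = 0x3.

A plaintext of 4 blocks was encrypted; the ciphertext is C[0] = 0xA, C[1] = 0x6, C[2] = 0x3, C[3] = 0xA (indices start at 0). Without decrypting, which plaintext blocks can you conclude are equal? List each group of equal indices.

ECB encrypts each block independently with the same key, so equal ciphertext blocks imply equal plaintext blocks.
C[0] = C[3] = 0xA, so P[0] = P[3].

P[0] = P[3]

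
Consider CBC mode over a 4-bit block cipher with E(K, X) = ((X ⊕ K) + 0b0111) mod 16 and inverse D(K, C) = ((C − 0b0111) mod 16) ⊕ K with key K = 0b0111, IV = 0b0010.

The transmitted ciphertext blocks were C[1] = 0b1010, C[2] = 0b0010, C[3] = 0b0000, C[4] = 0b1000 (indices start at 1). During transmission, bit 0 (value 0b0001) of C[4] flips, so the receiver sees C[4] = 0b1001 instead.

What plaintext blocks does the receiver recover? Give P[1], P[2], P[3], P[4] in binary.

P[1] = 0b0110, P[2] = 0b0110, P[3] = 0b1100, P[4] = 0b0101

CBC decryption: P_i = D(K, C_i) ⊕ C_{i−1}, with C_{0} = IV.
Only C[4] changed, to 0b1001. In CBC, a change in C_i garbles P_i and flips the same bit in P_{i+1}. Decrypting the received ciphertext:
P[1]: D(K, 0b1010) = 0b0100; 0b0100 ⊕ 0b0010 = 0b0110.
P[2]: D(K, 0b0010) = 0b1100; 0b1100 ⊕ 0b1010 = 0b0110.
P[3]: D(K, 0b0000) = 0b1110; 0b1110 ⊕ 0b0010 = 0b1100.
P[4]: D(K, 0b1001) = 0b0101; 0b0101 ⊕ 0b0000 = 0b0101.
Blocks that differ from the original plaintext: P[4].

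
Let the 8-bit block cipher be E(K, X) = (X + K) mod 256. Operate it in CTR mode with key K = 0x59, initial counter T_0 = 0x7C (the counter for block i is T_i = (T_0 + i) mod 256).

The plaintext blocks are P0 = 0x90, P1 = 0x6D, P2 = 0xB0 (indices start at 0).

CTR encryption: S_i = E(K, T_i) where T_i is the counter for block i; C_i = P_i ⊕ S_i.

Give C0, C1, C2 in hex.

C0: T = 0x7C, S = E(K, T) = 0xD5; 0x90 ⊕ 0xD5 = 0x45.
C1: T = 0x7D, S = E(K, T) = 0xD6; 0x6D ⊕ 0xD6 = 0xBB.
C2: T = 0x7E, S = E(K, T) = 0xD7; 0xB0 ⊕ 0xD7 = 0x67.

C0 = 0x45, C1 = 0xBB, C2 = 0x67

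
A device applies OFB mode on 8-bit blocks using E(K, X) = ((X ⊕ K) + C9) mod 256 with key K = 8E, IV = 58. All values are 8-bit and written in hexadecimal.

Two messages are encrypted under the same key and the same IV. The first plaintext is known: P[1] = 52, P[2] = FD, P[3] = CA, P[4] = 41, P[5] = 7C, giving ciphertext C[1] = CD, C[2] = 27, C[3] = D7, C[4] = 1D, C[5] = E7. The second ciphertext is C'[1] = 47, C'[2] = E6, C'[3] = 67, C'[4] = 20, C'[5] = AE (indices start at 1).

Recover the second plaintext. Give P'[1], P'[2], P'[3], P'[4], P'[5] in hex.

P'[1] = D8, P'[2] = 3C, P'[3] = 7A, P'[4] = 7C, P'[5] = 35

In OFB with a reused IV, both messages share the same keystream S_i, so C_i ⊕ C'_i = P_i ⊕ P'_i and thus P'_i = P_i ⊕ C_i ⊕ C'_i.
P'[1]: 52 ⊕ CD ⊕ 47 = D8.
P'[2]: FD ⊕ 27 ⊕ E6 = 3C.
P'[3]: CA ⊕ D7 ⊕ 67 = 7A.
P'[4]: 41 ⊕ 1D ⊕ 20 = 7C.
P'[5]: 7C ⊕ E7 ⊕ AE = 35.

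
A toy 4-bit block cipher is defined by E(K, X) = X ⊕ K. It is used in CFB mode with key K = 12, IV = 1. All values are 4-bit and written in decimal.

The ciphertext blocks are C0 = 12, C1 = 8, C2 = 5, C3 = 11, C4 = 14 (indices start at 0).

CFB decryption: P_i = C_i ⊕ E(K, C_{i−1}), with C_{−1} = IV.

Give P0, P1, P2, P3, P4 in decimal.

P0 = 1, P1 = 8, P2 = 1, P3 = 2, P4 = 9

P0: E(K, 1) = 13; 12 ⊕ 13 = 1.
P1: E(K, 12) = 0; 8 ⊕ 0 = 8.
P2: E(K, 8) = 4; 5 ⊕ 4 = 1.
P3: E(K, 5) = 9; 11 ⊕ 9 = 2.
P4: E(K, 11) = 7; 14 ⊕ 7 = 9.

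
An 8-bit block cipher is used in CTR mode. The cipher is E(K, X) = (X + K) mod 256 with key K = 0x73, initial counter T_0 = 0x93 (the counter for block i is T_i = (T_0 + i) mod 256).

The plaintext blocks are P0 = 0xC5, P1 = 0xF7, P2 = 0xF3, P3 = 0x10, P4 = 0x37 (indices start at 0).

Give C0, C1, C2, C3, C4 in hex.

CTR encryption: S_i = E(K, T_i) where T_i is the counter for block i; C_i = P_i ⊕ S_i.
C0: T = 0x93, S = E(K, T) = 0x06; 0xC5 ⊕ 0x06 = 0xC3.
C1: T = 0x94, S = E(K, T) = 0x07; 0xF7 ⊕ 0x07 = 0xF0.
C2: T = 0x95, S = E(K, T) = 0x08; 0xF3 ⊕ 0x08 = 0xFB.
C3: T = 0x96, S = E(K, T) = 0x09; 0x10 ⊕ 0x09 = 0x19.
C4: T = 0x97, S = E(K, T) = 0x0A; 0x37 ⊕ 0x0A = 0x3D.

C0 = 0xC3, C1 = 0xF0, C2 = 0xFB, C3 = 0x19, C4 = 0x3D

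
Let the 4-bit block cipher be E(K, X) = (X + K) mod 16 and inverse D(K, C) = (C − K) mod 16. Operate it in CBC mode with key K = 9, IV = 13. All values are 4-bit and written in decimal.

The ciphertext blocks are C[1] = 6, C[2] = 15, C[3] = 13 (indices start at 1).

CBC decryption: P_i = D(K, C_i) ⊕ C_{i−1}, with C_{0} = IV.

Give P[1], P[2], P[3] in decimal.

P[1]: D(K, 6) = 13; 13 ⊕ 13 = 0.
P[2]: D(K, 15) = 6; 6 ⊕ 6 = 0.
P[3]: D(K, 13) = 4; 4 ⊕ 15 = 11.

P[1] = 0, P[2] = 0, P[3] = 11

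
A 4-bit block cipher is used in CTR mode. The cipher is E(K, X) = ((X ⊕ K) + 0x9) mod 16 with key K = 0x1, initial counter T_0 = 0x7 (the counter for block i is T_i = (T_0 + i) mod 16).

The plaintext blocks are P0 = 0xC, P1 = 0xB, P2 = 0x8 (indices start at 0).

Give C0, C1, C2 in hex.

C0 = 0x3, C1 = 0x9, C2 = 0x9

CTR encryption: S_i = E(K, T_i) where T_i is the counter for block i; C_i = P_i ⊕ S_i.
C0: T = 0x7, S = E(K, T) = 0xF; 0xC ⊕ 0xF = 0x3.
C1: T = 0x8, S = E(K, T) = 0x2; 0xB ⊕ 0x2 = 0x9.
C2: T = 0x9, S = E(K, T) = 0x1; 0x8 ⊕ 0x1 = 0x9.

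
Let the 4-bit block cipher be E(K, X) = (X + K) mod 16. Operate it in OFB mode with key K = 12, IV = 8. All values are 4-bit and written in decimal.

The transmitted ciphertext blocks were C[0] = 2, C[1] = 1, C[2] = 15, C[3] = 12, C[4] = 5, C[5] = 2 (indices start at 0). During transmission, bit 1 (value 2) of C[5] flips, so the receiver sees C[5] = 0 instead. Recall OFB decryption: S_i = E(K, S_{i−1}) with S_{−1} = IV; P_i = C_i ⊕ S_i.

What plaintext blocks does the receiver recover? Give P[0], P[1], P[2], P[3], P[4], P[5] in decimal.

Only C[5] changed, to 0. In OFB, a change in C_i flips the same bit in P_i only; the keystream is unaffected. Decrypting the received ciphertext:
P[0]: S = E(K, 8) = 4; 2 ⊕ 4 = 6.
P[1]: S = E(K, 4) = 0; 1 ⊕ 0 = 1.
P[2]: S = E(K, 0) = 12; 15 ⊕ 12 = 3.
P[3]: S = E(K, 12) = 8; 12 ⊕ 8 = 4.
P[4]: S = E(K, 8) = 4; 5 ⊕ 4 = 1.
P[5]: S = E(K, 4) = 0; 0 ⊕ 0 = 0.
Blocks that differ from the original plaintext: P[5].

P[0] = 6, P[1] = 1, P[2] = 3, P[3] = 4, P[4] = 1, P[5] = 0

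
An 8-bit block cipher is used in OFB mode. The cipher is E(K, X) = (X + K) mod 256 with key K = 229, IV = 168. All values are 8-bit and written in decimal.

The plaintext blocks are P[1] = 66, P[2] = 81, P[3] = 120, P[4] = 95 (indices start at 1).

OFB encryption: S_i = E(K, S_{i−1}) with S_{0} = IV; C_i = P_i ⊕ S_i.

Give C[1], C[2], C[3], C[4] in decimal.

C[1] = 207, C[2] = 35, C[3] = 47, C[4] = 99

C[1]: S = E(K, 168) = 141; 66 ⊕ 141 = 207.
C[2]: S = E(K, 141) = 114; 81 ⊕ 114 = 35.
C[3]: S = E(K, 114) = 87; 120 ⊕ 87 = 47.
C[4]: S = E(K, 87) = 60; 95 ⊕ 60 = 99.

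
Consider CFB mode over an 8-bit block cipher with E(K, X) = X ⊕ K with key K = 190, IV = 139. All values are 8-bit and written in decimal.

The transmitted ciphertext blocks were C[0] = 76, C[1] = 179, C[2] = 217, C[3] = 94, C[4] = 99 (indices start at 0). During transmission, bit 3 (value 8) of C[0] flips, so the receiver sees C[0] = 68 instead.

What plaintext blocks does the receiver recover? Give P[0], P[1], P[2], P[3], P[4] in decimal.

CFB decryption: P_i = C_i ⊕ E(K, C_{i−1}), with C_{−1} = IV.
Only C[0] changed, to 68. In CFB, a change in C_i flips the same bit in P_i and garbles P_{i+1}. Decrypting the received ciphertext:
P[0]: E(K, 139) = 53; 68 ⊕ 53 = 113.
P[1]: E(K, 68) = 250; 179 ⊕ 250 = 73.
P[2]: E(K, 179) = 13; 217 ⊕ 13 = 212.
P[3]: E(K, 217) = 103; 94 ⊕ 103 = 57.
P[4]: E(K, 94) = 224; 99 ⊕ 224 = 131.
Blocks that differ from the original plaintext: P[0], P[1].

P[0] = 113, P[1] = 73, P[2] = 212, P[3] = 57, P[4] = 131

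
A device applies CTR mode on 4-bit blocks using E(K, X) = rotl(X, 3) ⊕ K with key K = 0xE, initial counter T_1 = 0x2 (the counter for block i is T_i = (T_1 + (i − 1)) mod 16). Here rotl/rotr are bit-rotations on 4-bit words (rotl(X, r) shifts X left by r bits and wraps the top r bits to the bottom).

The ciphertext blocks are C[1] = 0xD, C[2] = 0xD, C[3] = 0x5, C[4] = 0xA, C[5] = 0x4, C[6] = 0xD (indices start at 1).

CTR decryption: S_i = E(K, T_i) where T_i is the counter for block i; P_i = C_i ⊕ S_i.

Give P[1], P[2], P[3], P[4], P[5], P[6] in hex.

P[1] = 0x2, P[2] = 0xA, P[3] = 0x9, P[4] = 0xE, P[5] = 0x9, P[6] = 0x8

P[1]: T = 0x2, S = E(K, T) = 0xF; 0xD ⊕ 0xF = 0x2.
P[2]: T = 0x3, S = E(K, T) = 0x7; 0xD ⊕ 0x7 = 0xA.
P[3]: T = 0x4, S = E(K, T) = 0xC; 0x5 ⊕ 0xC = 0x9.
P[4]: T = 0x5, S = E(K, T) = 0x4; 0xA ⊕ 0x4 = 0xE.
P[5]: T = 0x6, S = E(K, T) = 0xD; 0x4 ⊕ 0xD = 0x9.
P[6]: T = 0x7, S = E(K, T) = 0x5; 0xD ⊕ 0x5 = 0x8.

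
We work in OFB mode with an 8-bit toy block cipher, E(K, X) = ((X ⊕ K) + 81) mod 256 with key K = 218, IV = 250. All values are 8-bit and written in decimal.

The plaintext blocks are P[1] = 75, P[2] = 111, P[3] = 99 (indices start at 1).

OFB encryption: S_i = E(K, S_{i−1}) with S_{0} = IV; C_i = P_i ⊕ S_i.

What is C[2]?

C[2] = 147

C[1]: S = E(K, 250) = 113; 75 ⊕ 113 = 58.
C[2]: S = E(K, 113) = 252; 111 ⊕ 252 = 147.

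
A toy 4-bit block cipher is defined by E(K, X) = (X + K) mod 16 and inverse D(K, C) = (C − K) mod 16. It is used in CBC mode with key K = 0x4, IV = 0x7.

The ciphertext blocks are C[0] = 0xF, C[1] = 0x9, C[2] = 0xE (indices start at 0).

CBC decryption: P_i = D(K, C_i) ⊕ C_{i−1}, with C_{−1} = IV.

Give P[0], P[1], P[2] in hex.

P[0] = 0xC, P[1] = 0xA, P[2] = 0x3

P[0]: D(K, 0xF) = 0xB; 0xB ⊕ 0x7 = 0xC.
P[1]: D(K, 0x9) = 0x5; 0x5 ⊕ 0xF = 0xA.
P[2]: D(K, 0xE) = 0xA; 0xA ⊕ 0x9 = 0x3.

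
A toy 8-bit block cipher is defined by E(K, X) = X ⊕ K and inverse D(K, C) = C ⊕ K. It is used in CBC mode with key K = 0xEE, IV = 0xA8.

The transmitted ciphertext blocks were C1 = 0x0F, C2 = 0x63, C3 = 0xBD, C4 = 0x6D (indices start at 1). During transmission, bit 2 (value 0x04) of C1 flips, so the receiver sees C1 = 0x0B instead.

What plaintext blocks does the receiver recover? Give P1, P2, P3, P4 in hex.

CBC decryption: P_i = D(K, C_i) ⊕ C_{i−1}, with C_{0} = IV.
Only C1 changed, to 0x0B. In CBC, a change in C_i garbles P_i and flips the same bit in P_{i+1}. Decrypting the received ciphertext:
P1: D(K, 0x0B) = 0xE5; 0xE5 ⊕ 0xA8 = 0x4D.
P2: D(K, 0x63) = 0x8D; 0x8D ⊕ 0x0B = 0x86.
P3: D(K, 0xBD) = 0x53; 0x53 ⊕ 0x63 = 0x30.
P4: D(K, 0x6D) = 0x83; 0x83 ⊕ 0xBD = 0x3E.
Blocks that differ from the original plaintext: P1, P2.

P1 = 0x4D, P2 = 0x86, P3 = 0x30, P4 = 0x3E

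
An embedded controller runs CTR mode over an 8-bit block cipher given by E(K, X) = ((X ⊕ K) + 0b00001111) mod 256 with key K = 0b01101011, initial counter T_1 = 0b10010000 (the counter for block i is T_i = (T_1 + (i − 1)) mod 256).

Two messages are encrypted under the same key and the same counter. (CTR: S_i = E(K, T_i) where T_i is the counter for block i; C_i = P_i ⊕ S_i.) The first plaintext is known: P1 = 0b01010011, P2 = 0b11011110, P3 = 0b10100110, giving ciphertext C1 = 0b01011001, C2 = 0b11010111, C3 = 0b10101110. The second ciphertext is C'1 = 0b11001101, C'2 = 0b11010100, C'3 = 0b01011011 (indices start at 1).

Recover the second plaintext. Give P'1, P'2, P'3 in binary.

P'1 = 0b11000111, P'2 = 0b11011101, P'3 = 0b01010011

In CTR with a reused counter, both messages share the same keystream S_i, so C_i ⊕ C'_i = P_i ⊕ P'_i and thus P'_i = P_i ⊕ C_i ⊕ C'_i.
P'1: 0b01010011 ⊕ 0b01011001 ⊕ 0b11001101 = 0b11000111.
P'2: 0b11011110 ⊕ 0b11010111 ⊕ 0b11010100 = 0b11011101.
P'3: 0b10100110 ⊕ 0b10101110 ⊕ 0b01011011 = 0b01010011.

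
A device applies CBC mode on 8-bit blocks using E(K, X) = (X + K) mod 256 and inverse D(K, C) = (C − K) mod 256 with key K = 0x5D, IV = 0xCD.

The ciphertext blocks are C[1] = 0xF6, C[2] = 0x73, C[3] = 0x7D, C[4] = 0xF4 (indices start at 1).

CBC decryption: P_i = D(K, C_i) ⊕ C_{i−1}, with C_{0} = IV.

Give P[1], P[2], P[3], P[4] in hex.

P[1] = 0x54, P[2] = 0xE0, P[3] = 0x53, P[4] = 0xEA

P[1]: D(K, 0xF6) = 0x99; 0x99 ⊕ 0xCD = 0x54.
P[2]: D(K, 0x73) = 0x16; 0x16 ⊕ 0xF6 = 0xE0.
P[3]: D(K, 0x7D) = 0x20; 0x20 ⊕ 0x73 = 0x53.
P[4]: D(K, 0xF4) = 0x97; 0x97 ⊕ 0x7D = 0xEA.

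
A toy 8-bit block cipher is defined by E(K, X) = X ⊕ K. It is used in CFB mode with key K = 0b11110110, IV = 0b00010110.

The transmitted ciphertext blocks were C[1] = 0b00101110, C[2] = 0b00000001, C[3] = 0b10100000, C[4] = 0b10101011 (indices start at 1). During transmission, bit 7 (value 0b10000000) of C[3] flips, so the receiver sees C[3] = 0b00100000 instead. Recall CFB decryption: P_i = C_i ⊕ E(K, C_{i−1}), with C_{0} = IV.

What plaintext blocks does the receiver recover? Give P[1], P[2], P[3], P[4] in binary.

Only C[3] changed, to 0b00100000. In CFB, a change in C_i flips the same bit in P_i and garbles P_{i+1}. Decrypting the received ciphertext:
P[1]: E(K, 0b00010110) = 0b11100000; 0b00101110 ⊕ 0b11100000 = 0b11001110.
P[2]: E(K, 0b00101110) = 0b11011000; 0b00000001 ⊕ 0b11011000 = 0b11011001.
P[3]: E(K, 0b00000001) = 0b11110111; 0b00100000 ⊕ 0b11110111 = 0b11010111.
P[4]: E(K, 0b00100000) = 0b11010110; 0b10101011 ⊕ 0b11010110 = 0b01111101.
Blocks that differ from the original plaintext: P[3], P[4].

P[1] = 0b11001110, P[2] = 0b11011001, P[3] = 0b11010111, P[4] = 0b01111101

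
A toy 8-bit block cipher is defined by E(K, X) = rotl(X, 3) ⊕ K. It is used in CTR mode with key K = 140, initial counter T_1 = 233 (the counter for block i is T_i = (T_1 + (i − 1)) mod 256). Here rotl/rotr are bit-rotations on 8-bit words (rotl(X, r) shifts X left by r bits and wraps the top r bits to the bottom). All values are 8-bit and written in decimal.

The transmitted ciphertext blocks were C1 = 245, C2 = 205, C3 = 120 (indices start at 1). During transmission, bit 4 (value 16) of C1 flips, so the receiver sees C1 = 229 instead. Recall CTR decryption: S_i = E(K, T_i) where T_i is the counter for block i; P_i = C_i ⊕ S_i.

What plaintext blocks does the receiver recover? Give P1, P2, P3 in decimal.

P1 = 38, P2 = 22, P3 = 171

Only C1 changed, to 229. In CTR, a change in C_i flips the same bit in P_i only; the keystream is unaffected. Decrypting the received ciphertext:
P1: T = 233, S = E(K, T) = 195; 229 ⊕ 195 = 38.
P2: T = 234, S = E(K, T) = 219; 205 ⊕ 219 = 22.
P3: T = 235, S = E(K, T) = 211; 120 ⊕ 211 = 171.
Blocks that differ from the original plaintext: P1.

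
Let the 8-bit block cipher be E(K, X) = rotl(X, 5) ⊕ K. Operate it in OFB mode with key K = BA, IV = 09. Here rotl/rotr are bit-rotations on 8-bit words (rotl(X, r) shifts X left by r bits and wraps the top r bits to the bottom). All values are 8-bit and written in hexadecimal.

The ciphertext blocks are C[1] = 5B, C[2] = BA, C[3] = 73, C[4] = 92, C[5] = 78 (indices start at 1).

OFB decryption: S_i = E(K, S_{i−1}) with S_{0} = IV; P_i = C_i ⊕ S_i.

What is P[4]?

P[1]: S = E(K, 09) = 9B; 5B ⊕ 9B = C0.
P[2]: S = E(K, 9B) = C9; BA ⊕ C9 = 73.
P[3]: S = E(K, C9) = 83; 73 ⊕ 83 = F0.
P[4]: S = E(K, 83) = CA; 92 ⊕ CA = 58.

P[4] = 58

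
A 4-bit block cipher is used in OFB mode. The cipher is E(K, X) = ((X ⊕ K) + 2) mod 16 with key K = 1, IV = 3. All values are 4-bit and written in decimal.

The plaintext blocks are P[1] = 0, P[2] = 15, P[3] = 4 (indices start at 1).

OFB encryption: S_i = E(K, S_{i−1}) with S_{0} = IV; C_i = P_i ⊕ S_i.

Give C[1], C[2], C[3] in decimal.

C[1] = 4, C[2] = 8, C[3] = 12

C[1]: S = E(K, 3) = 4; 0 ⊕ 4 = 4.
C[2]: S = E(K, 4) = 7; 15 ⊕ 7 = 8.
C[3]: S = E(K, 7) = 8; 4 ⊕ 8 = 12.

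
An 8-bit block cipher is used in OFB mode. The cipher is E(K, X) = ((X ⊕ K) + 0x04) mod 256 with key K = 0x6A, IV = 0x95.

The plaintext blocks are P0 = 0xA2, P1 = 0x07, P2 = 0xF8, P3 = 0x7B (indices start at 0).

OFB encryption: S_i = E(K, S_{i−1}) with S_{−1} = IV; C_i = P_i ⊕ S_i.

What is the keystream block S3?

C0: S = E(K, 0x95) = 0x03; 0xA2 ⊕ 0x03 = 0xA1.
C1: S = E(K, 0x03) = 0x6D; 0x07 ⊕ 0x6D = 0x6A.
C2: S = E(K, 0x6D) = 0x0B; 0xF8 ⊕ 0x0B = 0xF3.
C3: S = E(K, 0x0B) = 0x65; 0x7B ⊕ 0x65 = 0x1E.
So S3 = 0x65.

0x65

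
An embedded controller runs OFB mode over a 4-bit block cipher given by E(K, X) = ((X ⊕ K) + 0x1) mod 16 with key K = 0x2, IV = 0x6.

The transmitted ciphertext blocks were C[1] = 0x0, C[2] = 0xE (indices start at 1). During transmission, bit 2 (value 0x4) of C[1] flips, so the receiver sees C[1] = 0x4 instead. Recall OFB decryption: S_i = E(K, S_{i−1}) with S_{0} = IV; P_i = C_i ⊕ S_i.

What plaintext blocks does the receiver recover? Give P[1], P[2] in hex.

Only C[1] changed, to 0x4. In OFB, a change in C_i flips the same bit in P_i only; the keystream is unaffected. Decrypting the received ciphertext:
P[1]: S = E(K, 0x6) = 0x5; 0x4 ⊕ 0x5 = 0x1.
P[2]: S = E(K, 0x5) = 0x8; 0xE ⊕ 0x8 = 0x6.
Blocks that differ from the original plaintext: P[1].

P[1] = 0x1, P[2] = 0x6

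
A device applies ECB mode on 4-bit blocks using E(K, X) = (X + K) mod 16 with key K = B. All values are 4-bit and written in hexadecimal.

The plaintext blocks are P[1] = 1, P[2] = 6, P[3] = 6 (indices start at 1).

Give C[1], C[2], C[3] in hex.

ECB encryption: C_i = E(K, P_i).
C[1]: E(K, 1) = C.
C[2]: E(K, 6) = 1.
C[3]: E(K, 6) = 1.

C[1] = C, C[2] = 1, C[3] = 1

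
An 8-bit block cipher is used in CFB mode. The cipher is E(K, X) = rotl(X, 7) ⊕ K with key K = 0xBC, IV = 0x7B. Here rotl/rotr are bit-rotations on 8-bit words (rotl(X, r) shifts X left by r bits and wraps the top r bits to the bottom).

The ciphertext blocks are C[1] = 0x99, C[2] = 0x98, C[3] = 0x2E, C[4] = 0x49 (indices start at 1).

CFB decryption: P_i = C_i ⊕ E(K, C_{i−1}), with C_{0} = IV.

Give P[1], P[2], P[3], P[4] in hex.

P[1]: E(K, 0x7B) = 0x01; 0x99 ⊕ 0x01 = 0x98.
P[2]: E(K, 0x99) = 0x70; 0x98 ⊕ 0x70 = 0xE8.
P[3]: E(K, 0x98) = 0xF0; 0x2E ⊕ 0xF0 = 0xDE.
P[4]: E(K, 0x2E) = 0xAB; 0x49 ⊕ 0xAB = 0xE2.

P[1] = 0x98, P[2] = 0xE8, P[3] = 0xDE, P[4] = 0xE2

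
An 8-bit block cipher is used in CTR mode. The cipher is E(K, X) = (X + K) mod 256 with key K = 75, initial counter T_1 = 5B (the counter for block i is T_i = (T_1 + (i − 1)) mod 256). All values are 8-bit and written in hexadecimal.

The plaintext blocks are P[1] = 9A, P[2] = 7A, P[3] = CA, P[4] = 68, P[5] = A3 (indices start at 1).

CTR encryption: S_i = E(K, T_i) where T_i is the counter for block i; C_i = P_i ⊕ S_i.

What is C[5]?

C[5] = 77

C[1]: T = 5B, S = E(K, T) = D0; 9A ⊕ D0 = 4A.
C[2]: T = 5C, S = E(K, T) = D1; 7A ⊕ D1 = AB.
C[3]: T = 5D, S = E(K, T) = D2; CA ⊕ D2 = 18.
C[4]: T = 5E, S = E(K, T) = D3; 68 ⊕ D3 = BB.
C[5]: T = 5F, S = E(K, T) = D4; A3 ⊕ D4 = 77.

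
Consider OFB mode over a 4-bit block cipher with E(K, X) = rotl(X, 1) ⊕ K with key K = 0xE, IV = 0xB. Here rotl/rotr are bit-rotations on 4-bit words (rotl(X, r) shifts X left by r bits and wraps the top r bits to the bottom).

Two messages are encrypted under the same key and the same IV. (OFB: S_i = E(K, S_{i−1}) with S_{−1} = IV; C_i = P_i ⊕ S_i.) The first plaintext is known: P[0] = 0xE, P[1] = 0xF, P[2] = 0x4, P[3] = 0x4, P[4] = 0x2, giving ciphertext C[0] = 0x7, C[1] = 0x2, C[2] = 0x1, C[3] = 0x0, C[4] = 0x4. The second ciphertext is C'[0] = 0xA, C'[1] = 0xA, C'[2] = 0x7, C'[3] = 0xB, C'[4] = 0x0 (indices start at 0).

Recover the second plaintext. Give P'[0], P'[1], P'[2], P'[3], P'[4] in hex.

In OFB with a reused IV, both messages share the same keystream S_i, so C_i ⊕ C'_i = P_i ⊕ P'_i and thus P'_i = P_i ⊕ C_i ⊕ C'_i.
P'[0]: 0xE ⊕ 0x7 ⊕ 0xA = 0x3.
P'[1]: 0xF ⊕ 0x2 ⊕ 0xA = 0x7.
P'[2]: 0x4 ⊕ 0x1 ⊕ 0x7 = 0x2.
P'[3]: 0x4 ⊕ 0x0 ⊕ 0xB = 0xF.
P'[4]: 0x2 ⊕ 0x4 ⊕ 0x0 = 0x6.

P'[0] = 0x3, P'[1] = 0x7, P'[2] = 0x2, P'[3] = 0xF, P'[4] = 0x6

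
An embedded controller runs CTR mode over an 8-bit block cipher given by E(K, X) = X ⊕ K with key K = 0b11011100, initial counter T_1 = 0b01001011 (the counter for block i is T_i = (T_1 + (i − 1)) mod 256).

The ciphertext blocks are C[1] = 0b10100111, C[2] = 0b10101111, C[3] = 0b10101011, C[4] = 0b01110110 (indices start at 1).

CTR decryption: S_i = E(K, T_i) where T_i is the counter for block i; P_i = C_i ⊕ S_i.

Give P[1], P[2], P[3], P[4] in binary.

P[1]: T = 0b01001011, S = E(K, T) = 0b10010111; 0b10100111 ⊕ 0b10010111 = 0b00110000.
P[2]: T = 0b01001100, S = E(K, T) = 0b10010000; 0b10101111 ⊕ 0b10010000 = 0b00111111.
P[3]: T = 0b01001101, S = E(K, T) = 0b10010001; 0b10101011 ⊕ 0b10010001 = 0b00111010.
P[4]: T = 0b01001110, S = E(K, T) = 0b10010010; 0b01110110 ⊕ 0b10010010 = 0b11100100.

P[1] = 0b00110000, P[2] = 0b00111111, P[3] = 0b00111010, P[4] = 0b11100100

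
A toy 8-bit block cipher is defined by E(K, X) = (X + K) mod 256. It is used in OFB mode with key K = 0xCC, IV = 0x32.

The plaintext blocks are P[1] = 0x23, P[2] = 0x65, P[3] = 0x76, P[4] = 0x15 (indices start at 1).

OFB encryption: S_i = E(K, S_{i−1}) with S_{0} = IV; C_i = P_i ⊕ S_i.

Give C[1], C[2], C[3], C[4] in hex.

C[1] = 0xDD, C[2] = 0xAF, C[3] = 0xE0, C[4] = 0x77

C[1]: S = E(K, 0x32) = 0xFE; 0x23 ⊕ 0xFE = 0xDD.
C[2]: S = E(K, 0xFE) = 0xCA; 0x65 ⊕ 0xCA = 0xAF.
C[3]: S = E(K, 0xCA) = 0x96; 0x76 ⊕ 0x96 = 0xE0.
C[4]: S = E(K, 0x96) = 0x62; 0x15 ⊕ 0x62 = 0x77.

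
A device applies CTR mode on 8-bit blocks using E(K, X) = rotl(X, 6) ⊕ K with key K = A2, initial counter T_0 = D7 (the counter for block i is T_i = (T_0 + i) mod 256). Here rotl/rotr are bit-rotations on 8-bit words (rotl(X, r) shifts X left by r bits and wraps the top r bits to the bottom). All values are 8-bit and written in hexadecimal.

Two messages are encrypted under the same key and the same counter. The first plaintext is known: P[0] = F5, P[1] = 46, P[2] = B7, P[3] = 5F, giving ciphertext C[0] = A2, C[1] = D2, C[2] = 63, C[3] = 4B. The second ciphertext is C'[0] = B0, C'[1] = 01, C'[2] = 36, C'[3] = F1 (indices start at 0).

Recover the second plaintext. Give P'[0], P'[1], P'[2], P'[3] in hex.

P'[0] = E7, P'[1] = 95, P'[2] = E2, P'[3] = E5

In CTR with a reused counter, both messages share the same keystream S_i, so C_i ⊕ C'_i = P_i ⊕ P'_i and thus P'_i = P_i ⊕ C_i ⊕ C'_i.
P'[0]: F5 ⊕ A2 ⊕ B0 = E7.
P'[1]: 46 ⊕ D2 ⊕ 01 = 95.
P'[2]: B7 ⊕ 63 ⊕ 36 = E2.
P'[3]: 5F ⊕ 4B ⊕ F1 = E5.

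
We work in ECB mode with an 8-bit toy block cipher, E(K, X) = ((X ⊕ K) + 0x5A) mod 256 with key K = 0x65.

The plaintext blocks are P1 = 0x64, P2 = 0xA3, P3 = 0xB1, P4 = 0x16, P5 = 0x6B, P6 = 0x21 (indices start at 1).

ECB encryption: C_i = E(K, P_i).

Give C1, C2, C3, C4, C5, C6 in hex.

C1: E(K, 0x64) = 0x5B.
C2: E(K, 0xA3) = 0x20.
C3: E(K, 0xB1) = 0x2E.
C4: E(K, 0x16) = 0xCD.
C5: E(K, 0x6B) = 0x68.
C6: E(K, 0x21) = 0x9E.

C1 = 0x5B, C2 = 0x20, C3 = 0x2E, C4 = 0xCD, C5 = 0x68, C6 = 0x9E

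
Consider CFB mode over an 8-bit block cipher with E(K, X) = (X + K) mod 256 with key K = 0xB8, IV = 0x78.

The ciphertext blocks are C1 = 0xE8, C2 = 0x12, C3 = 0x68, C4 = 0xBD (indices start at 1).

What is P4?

CFB decryption: P_i = C_i ⊕ E(K, C_{i−1}), with C_{0} = IV.
P4: E(K, 0x68) = 0x20; 0xBD ⊕ 0x20 = 0x9D.

P4 = 0x9D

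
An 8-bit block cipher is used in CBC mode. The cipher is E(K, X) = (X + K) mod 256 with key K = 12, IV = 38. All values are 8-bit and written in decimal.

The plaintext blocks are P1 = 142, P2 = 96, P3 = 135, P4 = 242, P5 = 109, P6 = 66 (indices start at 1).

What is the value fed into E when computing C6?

CBC encryption: C_i = E(K, P_i ⊕ C_{i−1}), with C_{0} = IV.
C1: P1 ⊕ 38 = 168; E(K, 168) = 180.
C2: P2 ⊕ 180 = 212; E(K, 212) = 224.
C3: P3 ⊕ 224 = 103; E(K, 103) = 115.
C4: P4 ⊕ 115 = 129; E(K, 129) = 141.
C5: P5 ⊕ 141 = 224; E(K, 224) = 236.
C6: P6 ⊕ 236 = 174; E(K, 174) = 186.
So the input to E for block 6 is 174.

174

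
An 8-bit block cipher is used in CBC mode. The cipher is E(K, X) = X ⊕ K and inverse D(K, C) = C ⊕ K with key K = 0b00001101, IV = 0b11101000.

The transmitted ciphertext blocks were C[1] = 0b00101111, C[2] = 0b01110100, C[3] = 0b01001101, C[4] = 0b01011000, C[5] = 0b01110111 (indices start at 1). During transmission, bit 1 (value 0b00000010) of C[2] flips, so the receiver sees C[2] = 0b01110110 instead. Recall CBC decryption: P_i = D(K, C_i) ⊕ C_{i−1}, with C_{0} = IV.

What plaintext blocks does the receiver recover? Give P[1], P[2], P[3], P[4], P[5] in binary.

Only C[2] changed, to 0b01110110. In CBC, a change in C_i garbles P_i and flips the same bit in P_{i+1}. Decrypting the received ciphertext:
P[1]: D(K, 0b00101111) = 0b00100010; 0b00100010 ⊕ 0b11101000 = 0b11001010.
P[2]: D(K, 0b01110110) = 0b01111011; 0b01111011 ⊕ 0b00101111 = 0b01010100.
P[3]: D(K, 0b01001101) = 0b01000000; 0b01000000 ⊕ 0b01110110 = 0b00110110.
P[4]: D(K, 0b01011000) = 0b01010101; 0b01010101 ⊕ 0b01001101 = 0b00011000.
P[5]: D(K, 0b01110111) = 0b01111010; 0b01111010 ⊕ 0b01011000 = 0b00100010.
Blocks that differ from the original plaintext: P[2], P[3].

P[1] = 0b11001010, P[2] = 0b01010100, P[3] = 0b00110110, P[4] = 0b00011000, P[5] = 0b00100010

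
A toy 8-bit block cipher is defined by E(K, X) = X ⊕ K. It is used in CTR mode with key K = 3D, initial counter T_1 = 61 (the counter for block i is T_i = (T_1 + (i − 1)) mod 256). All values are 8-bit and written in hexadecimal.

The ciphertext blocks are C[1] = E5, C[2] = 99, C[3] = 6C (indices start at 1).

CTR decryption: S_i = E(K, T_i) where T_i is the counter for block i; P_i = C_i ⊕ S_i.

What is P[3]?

P[3] = 32

P[3]: T = 63, S = E(K, T) = 5E; 6C ⊕ 5E = 32.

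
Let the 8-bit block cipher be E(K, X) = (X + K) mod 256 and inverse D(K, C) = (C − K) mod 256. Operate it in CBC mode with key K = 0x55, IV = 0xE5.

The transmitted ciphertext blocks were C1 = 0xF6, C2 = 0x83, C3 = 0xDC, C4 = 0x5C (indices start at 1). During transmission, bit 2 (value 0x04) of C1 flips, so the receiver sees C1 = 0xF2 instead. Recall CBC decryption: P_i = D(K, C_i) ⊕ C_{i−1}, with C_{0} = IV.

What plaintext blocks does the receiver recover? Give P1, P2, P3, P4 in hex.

P1 = 0x78, P2 = 0xDC, P3 = 0x04, P4 = 0xDB

Only C1 changed, to 0xF2. In CBC, a change in C_i garbles P_i and flips the same bit in P_{i+1}. Decrypting the received ciphertext:
P1: D(K, 0xF2) = 0x9D; 0x9D ⊕ 0xE5 = 0x78.
P2: D(K, 0x83) = 0x2E; 0x2E ⊕ 0xF2 = 0xDC.
P3: D(K, 0xDC) = 0x87; 0x87 ⊕ 0x83 = 0x04.
P4: D(K, 0x5C) = 0x07; 0x07 ⊕ 0xDC = 0xDB.
Blocks that differ from the original plaintext: P1, P2.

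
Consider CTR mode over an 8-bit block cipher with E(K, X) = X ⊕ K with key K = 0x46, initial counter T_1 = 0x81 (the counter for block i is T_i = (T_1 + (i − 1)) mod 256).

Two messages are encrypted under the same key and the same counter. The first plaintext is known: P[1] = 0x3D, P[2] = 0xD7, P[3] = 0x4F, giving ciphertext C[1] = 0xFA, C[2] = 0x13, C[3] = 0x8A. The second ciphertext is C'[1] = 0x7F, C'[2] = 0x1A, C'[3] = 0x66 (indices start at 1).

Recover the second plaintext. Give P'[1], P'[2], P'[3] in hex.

P'[1] = 0xB8, P'[2] = 0xDE, P'[3] = 0xA3

In CTR with a reused counter, both messages share the same keystream S_i, so C_i ⊕ C'_i = P_i ⊕ P'_i and thus P'_i = P_i ⊕ C_i ⊕ C'_i.
P'[1]: 0x3D ⊕ 0xFA ⊕ 0x7F = 0xB8.
P'[2]: 0xD7 ⊕ 0x13 ⊕ 0x1A = 0xDE.
P'[3]: 0x4F ⊕ 0x8A ⊕ 0x66 = 0xA3.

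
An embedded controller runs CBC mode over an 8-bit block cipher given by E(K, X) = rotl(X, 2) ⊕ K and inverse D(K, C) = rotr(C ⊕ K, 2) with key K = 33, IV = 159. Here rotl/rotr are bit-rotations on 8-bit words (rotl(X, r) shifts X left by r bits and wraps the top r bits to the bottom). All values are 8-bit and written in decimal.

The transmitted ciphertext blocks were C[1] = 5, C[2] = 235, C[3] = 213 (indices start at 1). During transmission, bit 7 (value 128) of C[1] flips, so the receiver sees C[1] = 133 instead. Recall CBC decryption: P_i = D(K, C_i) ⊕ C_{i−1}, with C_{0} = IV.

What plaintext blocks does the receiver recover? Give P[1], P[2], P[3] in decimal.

Only C[1] changed, to 133. In CBC, a change in C_i garbles P_i and flips the same bit in P_{i+1}. Decrypting the received ciphertext:
P[1]: D(K, 133) = 41; 41 ⊕ 159 = 182.
P[2]: D(K, 235) = 178; 178 ⊕ 133 = 55.
P[3]: D(K, 213) = 61; 61 ⊕ 235 = 214.
Blocks that differ from the original plaintext: P[1], P[2].

P[1] = 182, P[2] = 55, P[3] = 214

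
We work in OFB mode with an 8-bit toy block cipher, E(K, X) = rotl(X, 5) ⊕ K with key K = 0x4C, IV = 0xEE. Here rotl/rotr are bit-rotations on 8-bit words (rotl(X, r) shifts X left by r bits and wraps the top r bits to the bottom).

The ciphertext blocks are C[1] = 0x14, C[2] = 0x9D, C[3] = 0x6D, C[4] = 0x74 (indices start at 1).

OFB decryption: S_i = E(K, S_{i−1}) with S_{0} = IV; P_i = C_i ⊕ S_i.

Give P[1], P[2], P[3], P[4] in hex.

P[1] = 0x85, P[2] = 0xE3, P[3] = 0xEE, P[4] = 0x48

P[1]: S = E(K, 0xEE) = 0x91; 0x14 ⊕ 0x91 = 0x85.
P[2]: S = E(K, 0x91) = 0x7E; 0x9D ⊕ 0x7E = 0xE3.
P[3]: S = E(K, 0x7E) = 0x83; 0x6D ⊕ 0x83 = 0xEE.
P[4]: S = E(K, 0x83) = 0x3C; 0x74 ⊕ 0x3C = 0x48.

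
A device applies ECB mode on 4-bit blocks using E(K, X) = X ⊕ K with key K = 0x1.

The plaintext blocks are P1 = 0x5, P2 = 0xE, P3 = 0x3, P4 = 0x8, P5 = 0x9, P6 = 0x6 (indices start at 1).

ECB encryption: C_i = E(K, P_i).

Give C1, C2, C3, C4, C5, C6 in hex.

C1 = 0x4, C2 = 0xF, C3 = 0x2, C4 = 0x9, C5 = 0x8, C6 = 0x7

C1: E(K, 0x5) = 0x4.
C2: E(K, 0xE) = 0xF.
C3: E(K, 0x3) = 0x2.
C4: E(K, 0x8) = 0x9.
C5: E(K, 0x9) = 0x8.
C6: E(K, 0x6) = 0x7.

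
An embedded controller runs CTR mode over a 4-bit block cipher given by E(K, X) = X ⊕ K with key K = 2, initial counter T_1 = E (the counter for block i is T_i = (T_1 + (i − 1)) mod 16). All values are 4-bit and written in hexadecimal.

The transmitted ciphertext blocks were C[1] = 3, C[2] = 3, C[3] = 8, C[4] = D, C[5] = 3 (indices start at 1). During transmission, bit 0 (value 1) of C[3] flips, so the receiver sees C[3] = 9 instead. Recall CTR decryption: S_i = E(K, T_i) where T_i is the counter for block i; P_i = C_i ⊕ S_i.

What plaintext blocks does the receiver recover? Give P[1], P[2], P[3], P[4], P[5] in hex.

Only C[3] changed, to 9. In CTR, a change in C_i flips the same bit in P_i only; the keystream is unaffected. Decrypting the received ciphertext:
P[1]: T = E, S = E(K, T) = C; 3 ⊕ C = F.
P[2]: T = F, S = E(K, T) = D; 3 ⊕ D = E.
P[3]: T = 0, S = E(K, T) = 2; 9 ⊕ 2 = B.
P[4]: T = 1, S = E(K, T) = 3; D ⊕ 3 = E.
P[5]: T = 2, S = E(K, T) = 0; 3 ⊕ 0 = 3.
Blocks that differ from the original plaintext: P[3].

P[1] = F, P[2] = E, P[3] = B, P[4] = E, P[5] = 3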